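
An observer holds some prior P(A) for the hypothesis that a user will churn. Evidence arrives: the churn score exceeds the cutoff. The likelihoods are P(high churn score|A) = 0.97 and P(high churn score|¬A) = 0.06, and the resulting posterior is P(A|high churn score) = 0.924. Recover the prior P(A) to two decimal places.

P(A) = 0.43

In odds form, posterior odds = prior odds × likelihood ratio, so prior odds = posterior odds ÷ LR.
Posterior odds = 0.924/(1−0.924) = 12.1579. LR = 0.97/0.06 = 16.1667.
Prior odds = 12.1579/16.1667 = 0.7520, so P(A) = 0.7520/(1+0.7520) ≈ 0.43.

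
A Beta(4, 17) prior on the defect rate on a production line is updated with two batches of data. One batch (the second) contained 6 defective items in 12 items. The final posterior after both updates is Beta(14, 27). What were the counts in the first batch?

Because Beta–binomial updating is additive in the counts, the combined data contributed (α_post−α_prior, β_post−β_prior) successes and failures.
Total across both batches: 14−4=10 defective items, 27−17=10 good items.
Subtract the second batch: 10−6=4 defective items and 10−6=4 good items.

4 defective items and 4 good items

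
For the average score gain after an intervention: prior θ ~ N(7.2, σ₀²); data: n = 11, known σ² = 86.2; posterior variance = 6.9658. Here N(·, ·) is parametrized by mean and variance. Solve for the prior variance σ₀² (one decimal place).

Posterior precision equals prior precision plus data precision: 1/σ_n² = 1/σ₀² + n/σ².
So 1/σ₀² = 1/6.9658 − 11/86.2 = 0.143559 − 0.127610 = 0.015949.
Hence σ₀² = 1/0.015949 ≈ 62.7.

σ₀² = 62.7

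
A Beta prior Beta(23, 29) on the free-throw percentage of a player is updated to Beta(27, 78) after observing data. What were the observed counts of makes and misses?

4 makes and 49 misses

Under Beta–binomial conjugacy the posterior parameters are (α+s, β+f).
So s = 27 − 23 = 4 and f = 78 − 29 = 49.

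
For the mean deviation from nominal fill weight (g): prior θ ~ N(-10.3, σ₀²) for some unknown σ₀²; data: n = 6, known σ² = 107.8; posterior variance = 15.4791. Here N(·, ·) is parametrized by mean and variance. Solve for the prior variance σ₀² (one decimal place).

σ₀² = 111.8

For the Normal–Normal model with known σ², precisions add: τ_n = τ₀ + n/σ².
So 1/σ₀² = 1/15.4791 − 6/107.8 = 0.064603 − 0.055659 = 0.008944.
Hence σ₀² = 1/0.008944 ≈ 111.8.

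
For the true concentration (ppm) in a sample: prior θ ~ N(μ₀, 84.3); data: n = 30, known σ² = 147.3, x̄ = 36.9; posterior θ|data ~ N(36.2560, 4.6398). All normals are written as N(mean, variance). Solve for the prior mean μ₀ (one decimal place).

The posterior mean is a precision-weighted average: μ_n = (τ₀μ₀ + τ_data·x̄)/(τ₀+τ_data), with τ₀=1/σ₀² and τ_data=n/σ².
Here τ₀ = 1/84.3 = 0.011862 and τ_data = 30/147.3 = 0.203666, so τ_n = 0.215528.
Rearranging for μ₀: μ₀ = (μ_n·τ_n − τ_data·x̄)/τ₀ = (36.2560·0.215528 − 0.203666·36.9) / 0.011862 = 0.298908/0.011862 ≈ 25.2.

μ₀ = 25.2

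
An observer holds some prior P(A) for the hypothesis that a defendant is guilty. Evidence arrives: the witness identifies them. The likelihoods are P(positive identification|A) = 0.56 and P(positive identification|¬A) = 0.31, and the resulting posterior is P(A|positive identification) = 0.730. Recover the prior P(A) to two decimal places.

P(A) = 0.60

Bayes' rule in odds form gives O(A|E) = O(A)·[P(E|A)/P(E|¬A)], hence O(A) = O(A|E)/LR.
Posterior odds = 0.730/(1−0.730) = 2.7037. LR = 0.56/0.31 = 1.8065.
Prior odds = 2.7037/1.8065 = 1.4967, so P(A) = 1.4967/(1+1.4967) ≈ 0.60.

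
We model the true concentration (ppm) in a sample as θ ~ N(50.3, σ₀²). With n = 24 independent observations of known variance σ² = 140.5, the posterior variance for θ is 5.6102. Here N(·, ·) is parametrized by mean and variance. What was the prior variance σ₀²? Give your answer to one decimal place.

For the Normal–Normal model with known σ², precisions add: τ_n = τ₀ + n/σ².
So 1/σ₀² = 1/5.6102 − 24/140.5 = 0.178247 − 0.170819 = 0.007428.
Hence σ₀² = 1/0.007428 ≈ 134.6.

σ₀² = 134.6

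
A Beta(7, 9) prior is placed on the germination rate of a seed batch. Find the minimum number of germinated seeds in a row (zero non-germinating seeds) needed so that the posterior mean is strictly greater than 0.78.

k = 25

After k germinated seeds and 0 non-germinating seeds the posterior is Beta(7+k, 9), with mean (7+k)/(7+9+k).
Set (7+k)/(16+k) > 0.78 and solve: k > (0.78·16 − 7)/(1 − 0.78) = 24.909.
The smallest integer exceeding 24.909 is 25, and checking k=25: (32)/(41) = 0.7805 > 0.78.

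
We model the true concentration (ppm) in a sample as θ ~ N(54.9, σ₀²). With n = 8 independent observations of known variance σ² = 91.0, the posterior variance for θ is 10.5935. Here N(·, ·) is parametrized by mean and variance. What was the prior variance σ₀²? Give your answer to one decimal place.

σ₀² = 154.2

Posterior precision equals prior precision plus data precision: 1/σ_n² = 1/σ₀² + n/σ².
So 1/σ₀² = 1/10.5935 − 8/91.0 = 0.094398 − 0.087912 = 0.006486.
Hence σ₀² = 1/0.006486 ≈ 154.2.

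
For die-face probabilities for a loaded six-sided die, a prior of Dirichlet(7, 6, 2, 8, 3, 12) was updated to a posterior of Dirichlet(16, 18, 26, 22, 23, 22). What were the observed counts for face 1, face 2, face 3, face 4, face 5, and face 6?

For a Dirichlet(α) prior with multinomial counts c, the posterior is Dirichlet(α + c) componentwise.
Counts are posterior − prior componentwise: 16−7=9, 18−6=12, 26−2=24, 22−8=14, 23−3=20, 22−12=10.

counts (9, 12, 24, 14, 20, 10)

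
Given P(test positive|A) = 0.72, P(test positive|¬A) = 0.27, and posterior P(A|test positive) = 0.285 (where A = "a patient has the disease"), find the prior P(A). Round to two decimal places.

In odds form, posterior odds = prior odds × likelihood ratio, so prior odds = posterior odds ÷ LR.
Posterior odds = 0.285/(1−0.285) = 0.3986. LR = 0.72/0.27 = 2.6667.
Prior odds = 0.3986/2.6667 = 0.1495, so P(A) = 0.1495/(1+0.1495) ≈ 0.13.

P(A) = 0.13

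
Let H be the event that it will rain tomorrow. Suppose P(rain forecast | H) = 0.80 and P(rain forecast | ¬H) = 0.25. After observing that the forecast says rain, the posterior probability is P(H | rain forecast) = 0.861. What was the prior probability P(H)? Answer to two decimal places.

In odds form, posterior odds = prior odds × likelihood ratio, so prior odds = posterior odds ÷ LR.
Posterior odds = 0.861/(1−0.861) = 6.1942. LR = 0.80/0.25 = 3.2000.
Prior odds = 6.1942/3.2000 = 1.9357, so P(H) = 1.9357/(1+1.9357) ≈ 0.66.

P(H) = 0.66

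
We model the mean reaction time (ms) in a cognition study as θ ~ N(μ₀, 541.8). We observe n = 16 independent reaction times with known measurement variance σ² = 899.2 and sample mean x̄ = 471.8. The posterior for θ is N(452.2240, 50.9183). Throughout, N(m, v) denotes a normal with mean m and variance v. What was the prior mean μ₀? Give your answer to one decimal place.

With known observation variance, the Normal–Normal posterior has precision τ_n = τ₀ + n/σ² and mean μ_n = (τ₀μ₀ + (n/σ²)x̄)/τ_n.
Here τ₀ = 1/541.8 = 0.001846 and τ_data = 16/899.2 = 0.017794, so τ_n = 0.019640.
Rearranging for μ₀: μ₀ = (μ_n·τ_n − τ_data·x̄)/τ₀ = (452.2240·0.019640 − 0.017794·471.8) / 0.001846 = 0.486470/0.001846 ≈ 263.5.

μ₀ = 263.5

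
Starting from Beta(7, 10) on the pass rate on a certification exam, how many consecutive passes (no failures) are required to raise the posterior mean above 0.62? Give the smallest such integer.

k = 10

After k passes and 0 failures the posterior is Beta(7+k, 10), with mean (7+k)/(7+10+k).
Set (7+k)/(17+k) > 0.62 and solve: k > (0.62·17 − 7)/(1 − 0.62) = 9.316.
The smallest integer exceeding 9.316 is 10.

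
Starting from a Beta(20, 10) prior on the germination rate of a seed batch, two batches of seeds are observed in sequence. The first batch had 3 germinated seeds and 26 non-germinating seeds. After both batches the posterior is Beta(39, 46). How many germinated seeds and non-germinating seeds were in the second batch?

Sequential conjugate updates are equivalent to a single update on the pooled data, so total successes = posterior α − prior α and total failures = posterior β − prior β.
Total across both batches: 39−20=19 germinated seeds, 46−10=36 non-germinating seeds.
Subtract the first batch: 19−3=16 germinated seeds and 36−26=10 non-germinating seeds.

16 germinated seeds and 10 non-germinating seeds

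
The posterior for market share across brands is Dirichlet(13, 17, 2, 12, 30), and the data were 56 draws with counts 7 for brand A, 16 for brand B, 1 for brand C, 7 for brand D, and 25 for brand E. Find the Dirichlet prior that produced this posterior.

For a Dirichlet(α) prior with multinomial counts c, the posterior is Dirichlet(α + c) componentwise.
Subtract each count from the matching posterior parameter: 13−7=6, 17−16=1, 2−1=1, 12−7=5, 30−25=5.

Dirichlet(6, 1, 1, 5, 5)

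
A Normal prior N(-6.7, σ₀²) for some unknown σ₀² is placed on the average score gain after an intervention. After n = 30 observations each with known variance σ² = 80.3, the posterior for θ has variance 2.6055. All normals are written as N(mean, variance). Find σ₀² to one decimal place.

σ₀² = 98.0

Posterior precision equals prior precision plus data precision: 1/σ_n² = 1/σ₀² + n/σ².
So 1/σ₀² = 1/2.6055 − 30/80.3 = 0.383803 − 0.373599 = 0.010204.
Hence σ₀² = 1/0.010204 ≈ 98.0.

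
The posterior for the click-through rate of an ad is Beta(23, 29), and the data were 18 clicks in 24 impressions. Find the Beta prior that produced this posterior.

Beta(5, 23)

Under Beta–binomial conjugacy the posterior parameters are (α+s, β+f).
So α = 23 − 18 = 5 and β = 29 − 6 = 23.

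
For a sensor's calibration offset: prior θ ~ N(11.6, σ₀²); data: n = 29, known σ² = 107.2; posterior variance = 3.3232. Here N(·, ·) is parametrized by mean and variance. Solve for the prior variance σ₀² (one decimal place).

σ₀² = 32.9

Posterior precision equals prior precision plus data precision: 1/σ_n² = 1/σ₀² + n/σ².
So 1/σ₀² = 1/3.3232 − 29/107.2 = 0.300915 − 0.270522 = 0.030393.
Hence σ₀² = 1/0.030393 ≈ 32.9.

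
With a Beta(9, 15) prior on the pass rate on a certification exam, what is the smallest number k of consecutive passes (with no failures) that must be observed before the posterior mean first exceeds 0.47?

After k passes and 0 failures the posterior is Beta(9+k, 15), with mean (9+k)/(9+15+k).
Set (9+k)/(24+k) > 0.47 and solve: k > (0.47·24 − 9)/(1 − 0.47) = 4.302.
The smallest integer exceeding 4.302 is 5.

k = 5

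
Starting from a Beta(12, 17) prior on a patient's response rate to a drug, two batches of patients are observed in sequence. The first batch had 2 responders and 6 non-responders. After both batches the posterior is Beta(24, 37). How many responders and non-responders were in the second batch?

Sequential conjugate updates are equivalent to a single update on the pooled data, so total successes = posterior α − prior α and total failures = posterior β − prior β.
Total across both batches: 24−12=12 responders, 37−17=20 non-responders.
Subtract the first batch: 12−2=10 responders and 20−6=14 non-responders.

10 responders and 14 non-responders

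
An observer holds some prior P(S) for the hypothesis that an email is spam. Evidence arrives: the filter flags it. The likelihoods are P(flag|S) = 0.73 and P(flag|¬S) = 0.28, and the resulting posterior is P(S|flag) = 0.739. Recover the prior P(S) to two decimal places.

P(S) = 0.52

In odds form, posterior odds = prior odds × likelihood ratio, so prior odds = posterior odds ÷ LR.
Posterior odds = 0.739/(1−0.739) = 2.8314. LR = 0.73/0.28 = 2.6071.
Prior odds = 2.8314/2.6071 = 1.0860, so P(S) = 1.0860/(1+1.0860) ≈ 0.52.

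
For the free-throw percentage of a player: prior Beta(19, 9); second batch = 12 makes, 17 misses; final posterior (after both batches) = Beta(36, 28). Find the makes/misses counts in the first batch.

Sequential conjugate updates are equivalent to a single update on the pooled data, so total successes = posterior α − prior α and total failures = posterior β − prior β.
Total across both batches: 36−19=17 makes, 28−9=19 misses.
Subtract the second batch: 17−12=5 makes and 19−17=2 misses.

5 makes and 2 misses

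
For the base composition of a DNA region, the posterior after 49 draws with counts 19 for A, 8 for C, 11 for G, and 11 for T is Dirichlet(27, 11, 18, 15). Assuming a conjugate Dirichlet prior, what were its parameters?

For a Dirichlet(α) prior with multinomial counts c, the posterior is Dirichlet(α + c) componentwise.
Subtract each count from the matching posterior parameter: 27−19=8, 11−8=3, 18−11=7, 15−11=4.

Dirichlet(8, 3, 7, 4)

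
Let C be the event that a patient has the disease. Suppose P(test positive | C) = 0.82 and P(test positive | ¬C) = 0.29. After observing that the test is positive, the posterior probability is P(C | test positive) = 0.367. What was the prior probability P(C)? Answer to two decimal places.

P(C) = 0.17

Bayes' rule in odds form gives O(C|E) = O(C)·[P(E|C)/P(E|¬C)], hence O(C) = O(C|E)/LR.
Posterior odds = 0.367/(1−0.367) = 0.5798. LR = 0.82/0.29 = 2.8276.
Prior odds = 0.5798/2.8276 = 0.2051, so P(C) = 0.2051/(1+0.2051) ≈ 0.17.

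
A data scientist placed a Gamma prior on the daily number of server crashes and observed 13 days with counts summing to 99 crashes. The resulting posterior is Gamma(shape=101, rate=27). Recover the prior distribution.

A Gamma(α, β) prior (rate parametrization) on a Poisson rate with n observations summing to S gives posterior Gamma(α+S, β+n).
So α = 101 − 99 = 2 and β = 27 − 13 = 14.

Gamma(shape=2, rate=14)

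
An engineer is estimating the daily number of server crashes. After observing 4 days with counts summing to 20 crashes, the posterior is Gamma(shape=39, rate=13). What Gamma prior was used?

A Gamma(α, β) prior (rate parametrization) on a Poisson rate with n observations summing to S gives posterior Gamma(α+S, β+n).
So α = 39 − 20 = 19 and β = 13 − 4 = 9.

Gamma(shape=19, rate=9)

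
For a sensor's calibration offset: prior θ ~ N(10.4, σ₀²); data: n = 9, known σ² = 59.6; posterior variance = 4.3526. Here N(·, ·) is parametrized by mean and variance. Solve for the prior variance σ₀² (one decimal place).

σ₀² = 12.7

For the Normal–Normal model with known σ², precisions add: τ_n = τ₀ + n/σ².
So 1/σ₀² = 1/4.3526 − 9/59.6 = 0.229748 − 0.151007 = 0.078741.
Hence σ₀² = 1/0.078741 ≈ 12.7.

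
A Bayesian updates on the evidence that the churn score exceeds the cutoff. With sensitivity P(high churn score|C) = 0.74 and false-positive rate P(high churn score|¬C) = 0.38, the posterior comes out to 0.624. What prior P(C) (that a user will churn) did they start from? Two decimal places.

Bayes' rule in odds form gives O(C|E) = O(C)·[P(E|C)/P(E|¬C)], hence O(C) = O(C|E)/LR.
Posterior odds = 0.624/(1−0.624) = 1.6596. LR = 0.74/0.38 = 1.9474.
Prior odds = 1.6596/1.9474 = 0.8522, so P(C) = 0.8522/(1+0.8522) ≈ 0.46.

P(C) = 0.46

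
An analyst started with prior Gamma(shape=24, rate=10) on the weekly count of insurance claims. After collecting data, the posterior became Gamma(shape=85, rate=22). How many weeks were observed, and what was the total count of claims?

n = 12 weeks with total 61 claims

Gamma–Poisson conjugacy: posterior shape = α + Σxᵢ, posterior rate = β + n.
Matching: Σxᵢ = 85 − 24 = 61 and n = 22 − 10 = 12.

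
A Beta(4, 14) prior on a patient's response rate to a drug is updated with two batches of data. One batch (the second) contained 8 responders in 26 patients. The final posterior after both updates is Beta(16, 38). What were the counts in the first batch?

Sequential conjugate updates are equivalent to a single update on the pooled data, so total successes = posterior α − prior α and total failures = posterior β − prior β.
Total across both batches: 16−4=12 responders, 38−14=24 non-responders.
Subtract the second batch: 12−8=4 responders and 24−18=6 non-responders.

4 responders and 6 non-responders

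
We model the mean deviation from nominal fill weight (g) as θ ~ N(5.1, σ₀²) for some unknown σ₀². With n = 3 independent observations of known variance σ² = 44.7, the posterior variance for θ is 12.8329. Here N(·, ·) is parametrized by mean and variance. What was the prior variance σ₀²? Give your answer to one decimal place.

σ₀² = 92.5

Posterior precision equals prior precision plus data precision: 1/σ_n² = 1/σ₀² + n/σ².
So 1/σ₀² = 1/12.8329 − 3/44.7 = 0.077925 − 0.067114 = 0.010811.
Hence σ₀² = 1/0.010811 ≈ 92.5.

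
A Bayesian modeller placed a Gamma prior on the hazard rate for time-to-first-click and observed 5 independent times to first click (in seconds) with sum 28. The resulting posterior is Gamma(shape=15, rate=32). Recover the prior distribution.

Gamma–exponential conjugacy: posterior shape = α + n, posterior rate = β + Σtᵢ.
So α = 15 − 5 = 10 and β = 32 − 28 = 4.

Gamma(shape=10, rate=4)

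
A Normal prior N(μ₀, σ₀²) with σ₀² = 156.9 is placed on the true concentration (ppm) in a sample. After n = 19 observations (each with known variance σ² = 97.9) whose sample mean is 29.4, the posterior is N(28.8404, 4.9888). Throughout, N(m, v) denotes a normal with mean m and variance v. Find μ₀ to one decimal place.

The posterior mean is a precision-weighted average: μ_n = (τ₀μ₀ + τ_data·x̄)/(τ₀+τ_data), with τ₀=1/σ₀² and τ_data=n/σ².
Here τ₀ = 1/156.9 = 0.006373 and τ_data = 19/97.9 = 0.194076, so τ_n = 0.200449.
Rearranging for μ₀: μ₀ = (μ_n·τ_n − τ_data·x̄)/τ₀ = (28.8404·0.200449 − 0.194076·29.4) / 0.006373 = 0.075195/0.006373 ≈ 11.8.

μ₀ = 11.8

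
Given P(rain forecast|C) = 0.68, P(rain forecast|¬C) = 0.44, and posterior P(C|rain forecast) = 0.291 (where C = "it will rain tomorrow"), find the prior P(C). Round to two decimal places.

Bayes' rule in odds form gives O(C|E) = O(C)·[P(E|C)/P(E|¬C)], hence O(C) = O(C|E)/LR.
Posterior odds = 0.291/(1−0.291) = 0.4104. LR = 0.68/0.44 = 1.5455.
Prior odds = 0.4104/1.5455 = 0.2655, so P(C) = 0.2655/(1+0.2655) ≈ 0.21.

P(C) = 0.21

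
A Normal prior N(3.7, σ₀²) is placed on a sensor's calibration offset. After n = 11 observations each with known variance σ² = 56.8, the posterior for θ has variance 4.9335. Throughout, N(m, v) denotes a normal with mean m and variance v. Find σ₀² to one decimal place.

σ₀² = 110.7

Posterior precision equals prior precision plus data precision: 1/σ_n² = 1/σ₀² + n/σ².
So 1/σ₀² = 1/4.9335 − 11/56.8 = 0.202696 − 0.193662 = 0.009034.
Hence σ₀² = 1/0.009034 ≈ 110.7.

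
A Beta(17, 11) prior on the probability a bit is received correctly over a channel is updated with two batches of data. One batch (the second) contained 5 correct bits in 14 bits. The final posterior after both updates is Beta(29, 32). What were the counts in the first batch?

7 correct bits and 12 errors

Because Beta–binomial updating is additive in the counts, the combined data contributed (α_post−α_prior, β_post−β_prior) successes and failures.
Total across both batches: 29−17=12 correct bits, 32−11=21 errors.
Subtract the second batch: 12−5=7 correct bits and 21−9=12 errors.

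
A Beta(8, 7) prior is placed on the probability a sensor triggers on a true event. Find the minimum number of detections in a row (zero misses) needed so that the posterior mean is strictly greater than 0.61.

k = 3

After k detections and 0 misses the posterior is Beta(8+k, 7), with mean (8+k)/(8+7+k).
Set (8+k)/(15+k) > 0.61 and solve: k > (0.61·15 − 8)/(1 − 0.61) = 2.949.
The smallest integer exceeding 2.949 is 3.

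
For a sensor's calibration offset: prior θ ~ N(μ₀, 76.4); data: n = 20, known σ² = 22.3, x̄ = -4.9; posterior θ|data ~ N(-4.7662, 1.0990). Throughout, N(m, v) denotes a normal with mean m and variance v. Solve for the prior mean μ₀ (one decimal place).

The posterior mean is a precision-weighted average: μ_n = (τ₀μ₀ + τ_data·x̄)/(τ₀+τ_data), with τ₀=1/σ₀² and τ_data=n/σ².
Here τ₀ = 1/76.4 = 0.013089 and τ_data = 20/22.3 = 0.896861, so τ_n = 0.909950.
Rearranging for μ₀: μ₀ = (μ_n·τ_n − τ_data·x̄)/τ₀ = (-4.7662·0.909950 − 0.896861·-4.9) / 0.013089 = 0.057615/0.013089 ≈ 4.4.

μ₀ = 4.4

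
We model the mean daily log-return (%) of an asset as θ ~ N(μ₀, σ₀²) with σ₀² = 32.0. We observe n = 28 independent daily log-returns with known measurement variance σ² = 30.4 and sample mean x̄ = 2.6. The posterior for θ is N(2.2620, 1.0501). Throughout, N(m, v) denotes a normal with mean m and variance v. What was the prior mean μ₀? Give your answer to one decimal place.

μ₀ = -7.7

With known observation variance, the Normal–Normal posterior has precision τ_n = τ₀ + n/σ² and mean μ_n = (τ₀μ₀ + (n/σ²)x̄)/τ_n.
Here τ₀ = 1/32.0 = 0.031250 and τ_data = 28/30.4 = 0.921053, so τ_n = 0.952303.
Rearranging for μ₀: μ₀ = (μ_n·τ_n − τ_data·x̄)/τ₀ = (2.2620·0.952303 − 0.921053·2.6) / 0.031250 = -0.240628/0.031250 ≈ -7.7.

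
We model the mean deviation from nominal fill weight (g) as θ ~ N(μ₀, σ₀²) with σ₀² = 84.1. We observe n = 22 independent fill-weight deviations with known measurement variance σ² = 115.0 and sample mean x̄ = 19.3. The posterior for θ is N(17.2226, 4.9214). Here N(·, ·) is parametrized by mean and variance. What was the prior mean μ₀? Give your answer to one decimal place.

The posterior mean is a precision-weighted average: μ_n = (τ₀μ₀ + τ_data·x̄)/(τ₀+τ_data), with τ₀=1/σ₀² and τ_data=n/σ².
Here τ₀ = 1/84.1 = 0.011891 and τ_data = 22/115.0 = 0.191304, so τ_n = 0.203195.
Rearranging for μ₀: μ₀ = (μ_n·τ_n − τ_data·x̄)/τ₀ = (17.2226·0.203195 − 0.191304·19.3) / 0.011891 = -0.192621/0.011891 ≈ -16.2.

μ₀ = -16.2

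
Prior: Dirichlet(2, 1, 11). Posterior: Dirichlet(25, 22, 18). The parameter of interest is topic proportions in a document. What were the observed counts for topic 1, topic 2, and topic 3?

counts (23, 21, 7)

For a Dirichlet(α) prior with multinomial counts c, the posterior is Dirichlet(α + c) componentwise.
Counts are posterior − prior componentwise: 25−2=23, 22−1=21, 18−11=7.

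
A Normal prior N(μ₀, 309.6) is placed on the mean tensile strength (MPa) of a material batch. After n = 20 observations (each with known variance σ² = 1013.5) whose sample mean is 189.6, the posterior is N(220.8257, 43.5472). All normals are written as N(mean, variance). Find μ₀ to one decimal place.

With known observation variance, the Normal–Normal posterior has precision τ_n = τ₀ + n/σ² and mean μ_n = (τ₀μ₀ + (n/σ²)x̄)/τ_n.
Here τ₀ = 1/309.6 = 0.003230 and τ_data = 20/1013.5 = 0.019734, so τ_n = 0.022964.
Rearranging for μ₀: μ₀ = (μ_n·τ_n − τ_data·x̄)/τ₀ = (220.8257·0.022964 − 0.019734·189.6) / 0.003230 = 1.329475/0.003230 ≈ 411.6.

μ₀ = 411.6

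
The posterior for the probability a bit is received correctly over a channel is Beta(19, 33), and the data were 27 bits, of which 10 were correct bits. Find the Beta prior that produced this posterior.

A Beta(α, β) prior with s successes and f failures in binomial data gives a Beta(α+s, β+f) posterior.
So α = 19 − 10 = 9 and β = 33 − 17 = 16.

Beta(9, 16)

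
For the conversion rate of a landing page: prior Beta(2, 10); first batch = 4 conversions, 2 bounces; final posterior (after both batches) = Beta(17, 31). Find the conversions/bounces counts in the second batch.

11 conversions and 19 bounces

Because Beta–binomial updating is additive in the counts, the combined data contributed (α_post−α_prior, β_post−β_prior) successes and failures.
Total across both batches: 17−2=15 conversions, 31−10=21 bounces.
Subtract the first batch: 15−4=11 conversions and 21−2=19 bounces.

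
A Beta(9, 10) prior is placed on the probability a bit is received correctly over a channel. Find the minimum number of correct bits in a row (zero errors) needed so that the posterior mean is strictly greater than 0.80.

k = 32

After k correct bits and 0 errors the posterior is Beta(9+k, 10), with mean (9+k)/(9+10+k).
Set (9+k)/(19+k) > 0.80 and solve: k > (0.80·19 − 9)/(1 − 0.80) = 31.000.
The smallest integer exceeding 31.000 is 32, and checking k=32: (41)/(51) = 0.8039 > 0.80.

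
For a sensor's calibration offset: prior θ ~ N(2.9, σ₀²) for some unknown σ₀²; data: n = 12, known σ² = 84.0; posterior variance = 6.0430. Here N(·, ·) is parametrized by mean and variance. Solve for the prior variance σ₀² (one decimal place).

σ₀² = 44.2

For the Normal–Normal model with known σ², precisions add: τ_n = τ₀ + n/σ².
So 1/σ₀² = 1/6.0430 − 12/84.0 = 0.165481 − 0.142857 = 0.022624.
Hence σ₀² = 1/0.022624 ≈ 44.2.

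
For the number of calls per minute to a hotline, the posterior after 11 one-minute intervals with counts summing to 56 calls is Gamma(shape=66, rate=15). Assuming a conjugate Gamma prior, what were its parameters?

Gamma(shape=10, rate=4)

Gamma–Poisson conjugacy: posterior shape = α + Σxᵢ, posterior rate = β + n.
So α = 66 − 56 = 10 and β = 15 − 11 = 4.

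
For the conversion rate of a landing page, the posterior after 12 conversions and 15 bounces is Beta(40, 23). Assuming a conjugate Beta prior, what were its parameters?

Under Beta–binomial conjugacy the posterior parameters are (a+s, b+f).
So a = 40 − 12 = 28 and b = 23 − 15 = 8.

Beta(28, 8)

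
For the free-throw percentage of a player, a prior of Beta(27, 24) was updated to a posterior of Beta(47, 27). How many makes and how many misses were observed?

20 makes and 3 misses

Beta is conjugate to the binomial likelihood: posterior = Beta(a+s, b+f).
Match parameters: s=47−27=20, f=27−24=3.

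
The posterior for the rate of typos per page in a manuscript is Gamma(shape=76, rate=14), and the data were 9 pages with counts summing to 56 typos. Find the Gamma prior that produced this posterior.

Gamma(shape=20, rate=5)

A Gamma(α, β) prior (rate parametrization) on a Poisson rate with n observations summing to S gives posterior Gamma(α+S, β+n).
So α = 76 − 56 = 20 and β = 14 − 9 = 5.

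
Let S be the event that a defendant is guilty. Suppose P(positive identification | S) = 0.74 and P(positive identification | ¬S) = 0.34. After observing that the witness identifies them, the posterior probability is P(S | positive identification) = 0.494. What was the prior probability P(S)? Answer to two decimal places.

In odds form, posterior odds = prior odds × likelihood ratio, so prior odds = posterior odds ÷ LR.
Posterior odds = 0.494/(1−0.494) = 0.9763. LR = 0.74/0.34 = 2.1765.
Prior odds = 0.9763/2.1765 = 0.4486, so P(S) = 0.4486/(1+0.4486) ≈ 0.31.

P(S) = 0.31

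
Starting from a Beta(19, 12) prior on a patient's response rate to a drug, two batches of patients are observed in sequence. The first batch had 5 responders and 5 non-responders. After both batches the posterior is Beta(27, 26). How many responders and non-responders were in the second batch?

Sequential conjugate updates are equivalent to a single update on the pooled data, so total successes = posterior α − prior α and total failures = posterior β − prior β.
Total across both batches: 27−19=8 responders, 26−12=14 non-responders.
Subtract the first batch: 8−5=3 responders and 14−5=9 non-responders.

3 responders and 9 non-responders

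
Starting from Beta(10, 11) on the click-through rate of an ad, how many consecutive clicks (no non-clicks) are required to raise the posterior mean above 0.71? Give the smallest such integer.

k = 17

After k clicks and 0 non-clicks the posterior is Beta(10+k, 11), with mean (10+k)/(10+11+k).
Set (10+k)/(21+k) > 0.71 and solve: k > (0.71·21 − 10)/(1 − 0.71) = 16.931.
The smallest integer exceeding 16.931 is 17, and checking k=17: (27)/(38) = 0.7105 > 0.71.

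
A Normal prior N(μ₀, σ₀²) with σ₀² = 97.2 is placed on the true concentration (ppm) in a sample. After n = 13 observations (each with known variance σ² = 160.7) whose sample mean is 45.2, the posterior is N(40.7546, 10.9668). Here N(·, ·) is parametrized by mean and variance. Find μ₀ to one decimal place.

μ₀ = 5.8

With known observation variance, the Normal–Normal posterior has precision τ_n = τ₀ + n/σ² and mean μ_n = (τ₀μ₀ + (n/σ²)x̄)/τ_n.
Here τ₀ = 1/97.2 = 0.010288 and τ_data = 13/160.7 = 0.080896, so τ_n = 0.091184.
Rearranging for μ₀: μ₀ = (μ_n·τ_n − τ_data·x̄)/τ₀ = (40.7546·0.091184 − 0.080896·45.2) / 0.010288 = 0.059668/0.010288 ≈ 5.8.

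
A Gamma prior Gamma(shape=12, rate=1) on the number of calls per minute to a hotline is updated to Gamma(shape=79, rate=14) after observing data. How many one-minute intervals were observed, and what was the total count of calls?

Gamma–Poisson conjugacy: posterior shape = α + Σxᵢ, posterior rate = β + n.
Matching: Σxᵢ = 79 − 12 = 67 and n = 14 − 1 = 13.

n = 13 one-minute intervals with total 67 calls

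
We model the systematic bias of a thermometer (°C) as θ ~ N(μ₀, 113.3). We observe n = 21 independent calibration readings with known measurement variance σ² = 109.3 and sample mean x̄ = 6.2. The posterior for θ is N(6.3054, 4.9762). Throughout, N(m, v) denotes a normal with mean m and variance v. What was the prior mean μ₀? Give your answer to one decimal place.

With known observation variance, the Normal–Normal posterior has precision τ_n = τ₀ + n/σ² and mean μ_n = (τ₀μ₀ + (n/σ²)x̄)/τ_n.
Here τ₀ = 1/113.3 = 0.008826 and τ_data = 21/109.3 = 0.192132, so τ_n = 0.200958.
Rearranging for μ₀: μ₀ = (μ_n·τ_n − τ_data·x̄)/τ₀ = (6.3054·0.200958 − 0.192132·6.2) / 0.008826 = 0.075902/0.008826 ≈ 8.6.

μ₀ = 8.6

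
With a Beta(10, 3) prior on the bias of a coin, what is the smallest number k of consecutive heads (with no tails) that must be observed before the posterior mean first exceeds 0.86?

k = 9

After k heads and 0 tails the posterior is Beta(10+k, 3), with mean (10+k)/(10+3+k).
Set (10+k)/(13+k) > 0.86 and solve: k > (0.86·13 − 10)/(1 − 0.86) = 8.429.
The smallest integer exceeding 8.429 is 9.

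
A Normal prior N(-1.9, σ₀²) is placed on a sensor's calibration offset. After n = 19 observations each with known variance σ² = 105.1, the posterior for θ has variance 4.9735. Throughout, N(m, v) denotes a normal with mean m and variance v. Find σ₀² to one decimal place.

σ₀² = 49.3

Posterior precision equals prior precision plus data precision: 1/σ_n² = 1/σ₀² + n/σ².
So 1/σ₀² = 1/4.9735 − 19/105.1 = 0.201066 − 0.180780 = 0.020286.
Hence σ₀² = 1/0.020286 ≈ 49.3.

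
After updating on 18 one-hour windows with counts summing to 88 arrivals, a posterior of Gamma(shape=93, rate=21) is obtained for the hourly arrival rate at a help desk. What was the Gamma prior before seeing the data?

Gamma–Poisson conjugacy: posterior shape = α + Σxᵢ, posterior rate = β + n.
So α = 93 − 88 = 5 and β = 21 − 18 = 3.

Gamma(shape=5, rate=3)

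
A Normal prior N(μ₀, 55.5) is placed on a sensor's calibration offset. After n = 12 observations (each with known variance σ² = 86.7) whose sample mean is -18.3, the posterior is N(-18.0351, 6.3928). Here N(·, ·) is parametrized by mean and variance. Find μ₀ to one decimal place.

The posterior mean is a precision-weighted average: μ_n = (τ₀μ₀ + τ_data·x̄)/(τ₀+τ_data), with τ₀=1/σ₀² and τ_data=n/σ².
Here τ₀ = 1/55.5 = 0.018018 and τ_data = 12/86.7 = 0.138408, so τ_n = 0.156426.
Rearranging for μ₀: μ₀ = (μ_n·τ_n − τ_data·x̄)/τ₀ = (-18.0351·0.156426 − 0.138408·-18.3) / 0.018018 = -0.288292/0.018018 ≈ -16.0.

μ₀ = -16.0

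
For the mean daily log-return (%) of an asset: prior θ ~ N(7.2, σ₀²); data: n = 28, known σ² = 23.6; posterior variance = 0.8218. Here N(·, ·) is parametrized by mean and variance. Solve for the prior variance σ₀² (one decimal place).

σ₀² = 32.9

Posterior precision equals prior precision plus data precision: 1/σ_n² = 1/σ₀² + n/σ².
So 1/σ₀² = 1/0.8218 − 28/23.6 = 1.216841 − 1.186441 = 0.030400.
Hence σ₀² = 1/0.030400 ≈ 32.9.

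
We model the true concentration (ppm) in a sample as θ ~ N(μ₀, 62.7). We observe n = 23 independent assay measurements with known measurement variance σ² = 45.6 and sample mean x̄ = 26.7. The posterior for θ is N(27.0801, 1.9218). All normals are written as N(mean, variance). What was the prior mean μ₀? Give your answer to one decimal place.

μ₀ = 39.1

With known observation variance, the Normal–Normal posterior has precision τ_n = τ₀ + n/σ² and mean μ_n = (τ₀μ₀ + (n/σ²)x̄)/τ_n.
Here τ₀ = 1/62.7 = 0.015949 and τ_data = 23/45.6 = 0.504386, so τ_n = 0.520335.
Rearranging for μ₀: μ₀ = (μ_n·τ_n − τ_data·x̄)/τ₀ = (27.0801·0.520335 − 0.504386·26.7) / 0.015949 = 0.623618/0.015949 ≈ 39.1.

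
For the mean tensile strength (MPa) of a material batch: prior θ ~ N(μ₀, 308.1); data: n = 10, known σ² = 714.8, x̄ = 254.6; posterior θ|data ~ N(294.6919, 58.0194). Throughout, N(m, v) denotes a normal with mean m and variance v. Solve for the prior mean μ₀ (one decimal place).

With known observation variance, the Normal–Normal posterior has precision τ_n = τ₀ + n/σ² and mean μ_n = (τ₀μ₀ + (n/σ²)x̄)/τ_n.
Here τ₀ = 1/308.1 = 0.003246 and τ_data = 10/714.8 = 0.013990, so τ_n = 0.017236.
Rearranging for μ₀: μ₀ = (μ_n·τ_n − τ_data·x̄)/τ₀ = (294.6919·0.017236 − 0.013990·254.6) / 0.003246 = 1.517456/0.003246 ≈ 467.5.

μ₀ = 467.5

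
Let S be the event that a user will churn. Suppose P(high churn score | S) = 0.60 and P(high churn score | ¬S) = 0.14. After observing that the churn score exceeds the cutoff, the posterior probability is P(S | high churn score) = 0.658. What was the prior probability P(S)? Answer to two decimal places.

P(S) = 0.31

In odds form, posterior odds = prior odds × likelihood ratio, so prior odds = posterior odds ÷ LR.
Posterior odds = 0.658/(1−0.658) = 1.9240. LR = 0.60/0.14 = 4.2857.
Prior odds = 1.9240/4.2857 = 0.4489, so P(S) = 0.4489/(1+0.4489) ≈ 0.31.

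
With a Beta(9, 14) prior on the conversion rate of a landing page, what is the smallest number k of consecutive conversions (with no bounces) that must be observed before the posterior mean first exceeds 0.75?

After k conversions and 0 bounces the posterior is Beta(9+k, 14), with mean (9+k)/(9+14+k).
Set (9+k)/(23+k) > 0.75 and solve: k > (0.75·23 − 9)/(1 − 0.75) = 33.000.
The smallest integer exceeding 33.000 is 34, and checking k=34: (43)/(57) = 0.7544 > 0.75.

k = 34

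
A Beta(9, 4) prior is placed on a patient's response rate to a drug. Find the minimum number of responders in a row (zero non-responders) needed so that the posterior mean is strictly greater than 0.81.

After k responders and 0 non-responders the posterior is Beta(9+k, 4), with mean (9+k)/(9+4+k).
Set (9+k)/(13+k) > 0.81 and solve: k > (0.81·13 − 9)/(1 − 0.81) = 8.053.
The smallest integer exceeding 8.053 is 9, and checking k=9: (18)/(22) = 0.8182 > 0.81.

k = 9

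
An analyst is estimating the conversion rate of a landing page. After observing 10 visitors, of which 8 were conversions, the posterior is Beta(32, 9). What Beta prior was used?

Beta(24, 7)

A Beta(a, b) prior with s successes and f failures in binomial data gives a Beta(a+s, b+f) posterior.
So a = 32 − 8 = 24 and b = 9 − 2 = 7.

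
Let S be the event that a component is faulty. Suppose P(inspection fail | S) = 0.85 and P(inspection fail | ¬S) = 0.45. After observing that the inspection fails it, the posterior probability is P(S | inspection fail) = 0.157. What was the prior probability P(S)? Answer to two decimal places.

P(S) = 0.09

Bayes' rule in odds form gives O(S|E) = O(S)·[P(E|S)/P(E|¬S)], hence O(S) = O(S|E)/LR.
Posterior odds = 0.157/(1−0.157) = 0.1862. LR = 0.85/0.45 = 1.8889.
Prior odds = 0.1862/1.8889 = 0.0986, so P(S) = 0.0986/(1+0.0986) ≈ 0.09.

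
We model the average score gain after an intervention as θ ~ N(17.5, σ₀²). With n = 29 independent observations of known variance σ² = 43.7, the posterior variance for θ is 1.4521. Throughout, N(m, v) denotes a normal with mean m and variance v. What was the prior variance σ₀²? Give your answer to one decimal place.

Posterior precision equals prior precision plus data precision: 1/σ_n² = 1/σ₀² + n/σ².
So 1/σ₀² = 1/1.4521 − 29/43.7 = 0.688658 − 0.663616 = 0.025042.
Hence σ₀² = 1/0.025042 ≈ 39.9.

σ₀² = 39.9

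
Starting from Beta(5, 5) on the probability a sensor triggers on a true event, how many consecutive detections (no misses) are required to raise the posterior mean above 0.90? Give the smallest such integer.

After k detections and 0 misses the posterior is Beta(5+k, 5), with mean (5+k)/(5+5+k).
Set (5+k)/(10+k) > 0.90 and solve: k > (0.90·10 − 5)/(1 − 0.90) = 40.000.
The smallest integer exceeding 40.000 is 41.

k = 41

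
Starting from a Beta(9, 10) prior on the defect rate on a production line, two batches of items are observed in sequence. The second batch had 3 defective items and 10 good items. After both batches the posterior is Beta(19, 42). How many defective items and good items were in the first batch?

7 defective items and 22 good items

Sequential conjugate updates are equivalent to a single update on the pooled data, so total successes = posterior α − prior α and total failures = posterior β − prior β.
Total across both batches: 19−9=10 defective items, 42−10=32 good items.
Subtract the second batch: 10−3=7 defective items and 32−10=22 good items.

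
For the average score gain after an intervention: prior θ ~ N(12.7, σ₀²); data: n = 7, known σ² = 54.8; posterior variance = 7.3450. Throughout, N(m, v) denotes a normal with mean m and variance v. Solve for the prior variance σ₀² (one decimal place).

Posterior precision equals prior precision plus data precision: 1/σ_n² = 1/σ₀² + n/σ².
So 1/σ₀² = 1/7.3450 − 7/54.8 = 0.136147 − 0.127737 = 0.008410.
Hence σ₀² = 1/0.008410 ≈ 118.9.

σ₀² = 118.9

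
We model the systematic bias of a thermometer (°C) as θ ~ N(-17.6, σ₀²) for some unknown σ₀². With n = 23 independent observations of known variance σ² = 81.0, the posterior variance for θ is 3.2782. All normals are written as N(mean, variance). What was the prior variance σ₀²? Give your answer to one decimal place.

σ₀² = 47.4

Posterior precision equals prior precision plus data precision: 1/σ_n² = 1/σ₀² + n/σ².
So 1/σ₀² = 1/3.2782 − 23/81.0 = 0.305045 − 0.283951 = 0.021094.
Hence σ₀² = 1/0.021094 ≈ 47.4.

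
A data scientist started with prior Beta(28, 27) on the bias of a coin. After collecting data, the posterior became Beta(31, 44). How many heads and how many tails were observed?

3 heads and 17 tails

Under Beta–binomial conjugacy the posterior parameters are (a+s, b+f).
So s = 31 − 28 = 3 and f = 44 − 27 = 17.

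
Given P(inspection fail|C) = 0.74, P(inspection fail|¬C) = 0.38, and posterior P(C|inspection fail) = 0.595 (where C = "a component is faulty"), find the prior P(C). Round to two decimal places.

In odds form, posterior odds = prior odds × likelihood ratio, so prior odds = posterior odds ÷ LR.
Posterior odds = 0.595/(1−0.595) = 1.4691. LR = 0.74/0.38 = 1.9474.
Prior odds = 1.4691/1.9474 = 0.7544, so P(C) = 0.7544/(1+0.7544) ≈ 0.43.

P(C) = 0.43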